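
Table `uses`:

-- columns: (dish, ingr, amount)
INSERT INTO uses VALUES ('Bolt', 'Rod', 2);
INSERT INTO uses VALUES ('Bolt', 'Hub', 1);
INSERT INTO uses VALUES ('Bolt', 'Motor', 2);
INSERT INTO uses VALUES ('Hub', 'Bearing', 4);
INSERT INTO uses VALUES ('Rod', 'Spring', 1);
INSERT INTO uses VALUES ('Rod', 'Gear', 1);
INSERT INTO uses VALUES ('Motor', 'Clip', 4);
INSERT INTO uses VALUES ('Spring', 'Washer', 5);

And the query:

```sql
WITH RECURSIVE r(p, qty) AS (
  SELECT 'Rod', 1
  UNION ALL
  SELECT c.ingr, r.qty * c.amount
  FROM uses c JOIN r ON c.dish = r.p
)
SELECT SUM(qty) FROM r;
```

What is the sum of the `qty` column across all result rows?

8

Base: (Rod, qty=1).
Iteration 1: components of {Rod} -> Gear = 1*1 = 1, Spring = 1*1 = 1.
Iteration 2: components of {Gear,Spring} -> Washer = 1*5 = 5.
Iteration 3: no further components; recursion stops.
SUM(qty) = 1 + 1 + 1 + 5 = 8.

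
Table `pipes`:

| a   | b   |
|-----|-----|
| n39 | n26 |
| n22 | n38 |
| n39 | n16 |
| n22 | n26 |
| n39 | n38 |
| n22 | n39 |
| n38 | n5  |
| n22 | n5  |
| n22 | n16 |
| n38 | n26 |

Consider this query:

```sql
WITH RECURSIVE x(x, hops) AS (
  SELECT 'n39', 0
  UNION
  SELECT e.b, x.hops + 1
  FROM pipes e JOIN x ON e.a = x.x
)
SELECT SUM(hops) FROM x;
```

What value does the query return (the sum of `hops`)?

7

Base: (n39, hops=0).
Iteration 1: edges from {n39} -> (n16, hops=1), (n26, hops=1), (n38, hops=1).
Iteration 2: edges from {n16,n26,n38} -> (n26, hops=2), (n5, hops=2).
Iteration 3: no outgoing edges from {n26,n5}; recursion stops.
SUM(hops) = 0 + 1 + 1 + 1 + 2 + 2 = 7.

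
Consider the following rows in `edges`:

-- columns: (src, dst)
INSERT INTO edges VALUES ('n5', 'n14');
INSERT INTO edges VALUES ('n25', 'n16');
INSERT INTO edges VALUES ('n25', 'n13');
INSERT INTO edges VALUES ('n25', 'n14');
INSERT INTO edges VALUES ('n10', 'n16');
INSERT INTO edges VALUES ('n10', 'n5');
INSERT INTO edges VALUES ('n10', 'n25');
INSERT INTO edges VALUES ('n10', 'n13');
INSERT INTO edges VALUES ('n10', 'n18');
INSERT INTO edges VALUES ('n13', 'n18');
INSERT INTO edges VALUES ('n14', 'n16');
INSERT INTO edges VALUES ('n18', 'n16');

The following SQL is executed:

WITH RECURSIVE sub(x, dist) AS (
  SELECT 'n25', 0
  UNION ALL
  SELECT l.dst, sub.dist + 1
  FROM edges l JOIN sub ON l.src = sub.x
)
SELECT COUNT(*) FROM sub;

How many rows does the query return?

7

Base: (n25, dist=0).
Iteration 1: edges from {n25} -> (n13, dist=1), (n14, dist=1), (n16, dist=1).
Iteration 2: edges from {n13,n14,n16} -> (n16, dist=2), (n18, dist=2).
Iteration 3: edges from {n16,n18} -> (n16, dist=3).
Iteration 4: no outgoing edges from {n16}; recursion stops.
Total rows emitted: 7.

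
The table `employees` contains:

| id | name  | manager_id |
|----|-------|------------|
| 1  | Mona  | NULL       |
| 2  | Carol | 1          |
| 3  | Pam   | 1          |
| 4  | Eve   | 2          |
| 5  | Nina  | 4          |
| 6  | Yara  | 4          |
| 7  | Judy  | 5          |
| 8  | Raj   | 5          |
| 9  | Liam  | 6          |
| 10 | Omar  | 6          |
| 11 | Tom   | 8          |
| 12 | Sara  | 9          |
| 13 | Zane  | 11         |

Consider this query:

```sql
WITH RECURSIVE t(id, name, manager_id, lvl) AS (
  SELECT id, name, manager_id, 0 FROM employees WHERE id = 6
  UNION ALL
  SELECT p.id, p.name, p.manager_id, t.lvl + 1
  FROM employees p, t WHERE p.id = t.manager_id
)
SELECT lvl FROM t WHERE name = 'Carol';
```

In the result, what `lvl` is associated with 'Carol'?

Base: id=6 (Yara), manager_id=4, lvl 0.
Iteration 1: join on id=4 -> Eve (id 4, manager_id=2, lvl 1).
Iteration 2: join on id=2 -> Carol (id 2, manager_id=1, lvl 2).
Iteration 3: join on id=1 -> Mona (id 1, manager_id=NULL, lvl 3).
Iteration 4: manager_id is NULL; no match; recursion stops.

2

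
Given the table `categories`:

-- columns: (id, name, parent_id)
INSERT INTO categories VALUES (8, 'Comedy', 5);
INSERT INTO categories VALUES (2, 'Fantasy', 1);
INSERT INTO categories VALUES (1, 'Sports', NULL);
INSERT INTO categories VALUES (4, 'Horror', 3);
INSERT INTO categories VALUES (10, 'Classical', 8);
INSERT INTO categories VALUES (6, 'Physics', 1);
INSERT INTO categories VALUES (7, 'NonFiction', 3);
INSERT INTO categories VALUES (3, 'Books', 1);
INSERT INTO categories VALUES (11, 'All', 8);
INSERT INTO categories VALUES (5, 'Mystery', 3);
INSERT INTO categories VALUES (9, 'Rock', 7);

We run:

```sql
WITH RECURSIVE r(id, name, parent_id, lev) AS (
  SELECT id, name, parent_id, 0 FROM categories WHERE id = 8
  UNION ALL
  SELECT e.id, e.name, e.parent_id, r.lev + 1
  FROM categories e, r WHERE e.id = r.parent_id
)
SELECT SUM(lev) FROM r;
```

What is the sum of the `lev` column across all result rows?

Base: id=8 (Comedy), parent_id=5, lev 0.
Iteration 1: join on id=5 -> Mystery (id 5, parent_id=3, lev 1).
Iteration 2: join on id=3 -> Books (id 3, parent_id=1, lev 2).
Iteration 3: join on id=1 -> Sports (id 1, parent_id=NULL, lev 3).
Iteration 4: parent_id is NULL; no match; recursion stops.
SUM(lev) = 0 + 1 + 2 + 3 = 6.

6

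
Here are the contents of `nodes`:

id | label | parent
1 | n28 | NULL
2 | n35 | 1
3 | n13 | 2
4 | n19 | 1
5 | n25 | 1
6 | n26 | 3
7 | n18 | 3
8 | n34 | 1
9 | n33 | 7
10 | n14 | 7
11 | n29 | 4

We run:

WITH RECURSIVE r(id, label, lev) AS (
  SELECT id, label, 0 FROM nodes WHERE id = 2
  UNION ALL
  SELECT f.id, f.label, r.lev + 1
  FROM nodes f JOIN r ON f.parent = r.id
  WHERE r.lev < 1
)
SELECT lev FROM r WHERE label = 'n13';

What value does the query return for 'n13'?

Base: id=2 (n35) at lev 0.
Iteration 1: rows with parent in {2} -> n13 (id 3, lev 1).
Iteration 2: lev < 1 fails for all current rows; recursion stops.

1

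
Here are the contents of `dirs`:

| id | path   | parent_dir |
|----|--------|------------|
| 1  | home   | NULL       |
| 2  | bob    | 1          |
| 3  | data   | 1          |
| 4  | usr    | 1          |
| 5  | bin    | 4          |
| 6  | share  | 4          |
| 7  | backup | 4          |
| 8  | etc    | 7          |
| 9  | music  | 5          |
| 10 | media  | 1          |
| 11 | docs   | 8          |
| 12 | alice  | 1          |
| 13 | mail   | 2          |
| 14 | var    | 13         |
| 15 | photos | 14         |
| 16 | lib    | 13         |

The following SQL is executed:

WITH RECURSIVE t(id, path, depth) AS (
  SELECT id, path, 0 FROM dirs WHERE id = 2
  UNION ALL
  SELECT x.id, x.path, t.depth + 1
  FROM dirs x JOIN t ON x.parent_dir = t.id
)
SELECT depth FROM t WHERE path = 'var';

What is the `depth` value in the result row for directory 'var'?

2

Base: id=2 (bob) at depth 0.
Iteration 1: rows with parent_dir in {2} -> mail (id 13, depth 1).
Iteration 2: rows with parent_dir in {13} -> var (id 14, depth 2), lib (id 16, depth 2).
Iteration 3: rows with parent_dir in {14,16} -> photos (id 15, depth 3).
Iteration 4: no rows with parent_dir in {15}; recursion stops.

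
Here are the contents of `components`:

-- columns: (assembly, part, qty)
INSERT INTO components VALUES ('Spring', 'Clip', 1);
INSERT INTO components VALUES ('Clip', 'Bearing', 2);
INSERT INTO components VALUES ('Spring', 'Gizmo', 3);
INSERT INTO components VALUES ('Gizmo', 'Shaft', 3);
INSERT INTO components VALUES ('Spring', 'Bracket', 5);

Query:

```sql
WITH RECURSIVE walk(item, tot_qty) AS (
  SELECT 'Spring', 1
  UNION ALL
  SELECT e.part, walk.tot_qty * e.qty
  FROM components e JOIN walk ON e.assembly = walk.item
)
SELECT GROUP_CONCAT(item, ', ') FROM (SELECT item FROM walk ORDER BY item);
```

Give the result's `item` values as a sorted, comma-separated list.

Bearing, Bracket, Clip, Gizmo, Shaft, Spring

Base: (Spring, tot_qty=1).
Iteration 1: components of {Spring} -> Bracket = 1*5 = 5, Clip = 1*1 = 1, Gizmo = 1*3 = 3.
Iteration 2: components of {Bracket,Clip,Gizmo} -> Bearing = 1*2 = 2, Shaft = 3*3 = 9.
Iteration 3: no further components; recursion stops.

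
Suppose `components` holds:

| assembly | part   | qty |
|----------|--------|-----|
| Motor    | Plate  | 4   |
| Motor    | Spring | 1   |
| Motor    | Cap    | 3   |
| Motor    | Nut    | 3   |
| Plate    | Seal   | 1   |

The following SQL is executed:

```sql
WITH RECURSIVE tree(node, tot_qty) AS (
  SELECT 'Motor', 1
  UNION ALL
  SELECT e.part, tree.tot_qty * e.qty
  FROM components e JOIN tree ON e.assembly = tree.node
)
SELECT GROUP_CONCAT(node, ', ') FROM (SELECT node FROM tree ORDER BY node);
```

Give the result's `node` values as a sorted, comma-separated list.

Base: (Motor, tot_qty=1).
Iteration 1: components of {Motor} -> Cap = 1*3 = 3, Nut = 1*3 = 3, Plate = 1*4 = 4, Spring = 1*1 = 1.
Iteration 2: components of {Cap,Nut,Plate,Spring} -> Seal = 4*1 = 4.
Iteration 3: no further components; recursion stops.

Cap, Motor, Nut, Plate, Seal, Spring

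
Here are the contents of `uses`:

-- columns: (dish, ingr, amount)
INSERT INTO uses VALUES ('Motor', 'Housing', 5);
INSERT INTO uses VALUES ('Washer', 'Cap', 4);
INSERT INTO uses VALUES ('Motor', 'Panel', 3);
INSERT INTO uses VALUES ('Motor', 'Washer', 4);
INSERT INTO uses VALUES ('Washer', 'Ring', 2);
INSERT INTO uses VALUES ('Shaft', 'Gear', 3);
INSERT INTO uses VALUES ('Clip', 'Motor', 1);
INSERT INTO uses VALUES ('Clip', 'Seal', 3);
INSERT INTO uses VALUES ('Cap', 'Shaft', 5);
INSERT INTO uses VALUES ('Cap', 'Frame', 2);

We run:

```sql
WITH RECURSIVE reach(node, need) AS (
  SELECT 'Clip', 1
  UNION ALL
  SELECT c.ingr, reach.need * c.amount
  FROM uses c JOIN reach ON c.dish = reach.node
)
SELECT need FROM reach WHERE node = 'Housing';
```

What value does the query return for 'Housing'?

Base: (Clip, need=1).
Iteration 1: components of {Clip} -> Motor = 1*1 = 1, Seal = 1*3 = 3.
Iteration 2: components of {Motor,Seal} -> Housing = 1*5 = 5, Panel = 1*3 = 3, Washer = 1*4 = 4.
Iteration 3: components of {Housing,Panel,Washer} -> Cap = 4*4 = 16, Ring = 4*2 = 8.
Iteration 4: components of {Cap,Ring} -> Frame = 16*2 = 32, Shaft = 16*5 = 80.
Iteration 5: components of {Frame,Shaft} -> Gear = 80*3 = 240.
Iteration 6: no further components; recursion stops.

5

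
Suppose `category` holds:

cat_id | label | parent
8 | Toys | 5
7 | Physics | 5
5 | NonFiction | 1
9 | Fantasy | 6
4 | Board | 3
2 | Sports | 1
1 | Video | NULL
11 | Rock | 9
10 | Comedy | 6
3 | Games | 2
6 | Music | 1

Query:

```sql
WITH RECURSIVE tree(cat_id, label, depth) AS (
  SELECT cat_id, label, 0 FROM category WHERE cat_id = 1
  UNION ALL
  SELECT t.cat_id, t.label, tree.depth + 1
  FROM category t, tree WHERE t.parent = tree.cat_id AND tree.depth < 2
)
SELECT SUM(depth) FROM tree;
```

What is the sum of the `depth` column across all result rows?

Base: cat_id=1 (Video) at depth 0.
Iteration 1: rows with parent in {1} -> Sports (id 2, depth 1), NonFiction (id 5, depth 1), Music (id 6, depth 1).
Iteration 2: rows with parent in {2,5,6} -> Games (id 3, depth 2), Physics (id 7, depth 2), Toys (id 8, depth 2), Fantasy (id 9, depth 2), Comedy (id 10, depth 2).
Iteration 3: depth < 2 fails for all current rows; recursion stops.
SUM(depth) = 0 + 1 + 1 + 1 + 2 + 2 + 2 + 2 + 2 = 13.

13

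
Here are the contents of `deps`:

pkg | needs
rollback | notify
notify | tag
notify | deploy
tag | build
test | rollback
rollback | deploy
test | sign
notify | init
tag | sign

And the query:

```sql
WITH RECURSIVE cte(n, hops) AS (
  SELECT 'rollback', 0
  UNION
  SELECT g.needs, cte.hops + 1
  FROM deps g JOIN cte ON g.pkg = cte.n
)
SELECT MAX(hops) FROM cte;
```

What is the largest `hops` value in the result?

3

Base: (rollback, hops=0).
Iteration 1: edges from {rollback} -> (deploy, hops=1), (notify, hops=1).
Iteration 2: edges from {deploy,notify} -> (deploy, hops=2), (init, hops=2), (tag, hops=2).
Iteration 3: edges from {deploy,init,tag} -> (build, hops=3), (sign, hops=3).
Iteration 4: no outgoing edges from {build,sign}; recursion stops.
hops values: 0, 1, 1, 2, 2, 2, 3, 3; the maximum is 3.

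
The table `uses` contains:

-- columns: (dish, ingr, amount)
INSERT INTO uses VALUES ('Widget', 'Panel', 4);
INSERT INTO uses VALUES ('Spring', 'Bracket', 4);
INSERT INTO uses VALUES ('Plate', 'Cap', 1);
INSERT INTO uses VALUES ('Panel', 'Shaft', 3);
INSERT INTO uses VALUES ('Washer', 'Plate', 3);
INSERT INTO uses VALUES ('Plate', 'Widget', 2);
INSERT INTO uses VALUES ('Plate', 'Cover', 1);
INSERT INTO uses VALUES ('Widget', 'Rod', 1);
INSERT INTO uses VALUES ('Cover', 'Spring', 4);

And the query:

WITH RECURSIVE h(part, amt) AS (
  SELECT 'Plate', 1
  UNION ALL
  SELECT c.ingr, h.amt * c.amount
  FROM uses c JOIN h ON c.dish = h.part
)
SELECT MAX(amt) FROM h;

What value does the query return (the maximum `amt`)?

24

Base: (Plate, amt=1).
Iteration 1: components of {Plate} -> Cap = 1*1 = 1, Cover = 1*1 = 1, Widget = 1*2 = 2.
Iteration 2: components of {Cap,Cover,Widget} -> Panel = 2*4 = 8, Rod = 2*1 = 2, Spring = 1*4 = 4.
Iteration 3: components of {Panel,Rod,Spring} -> Bracket = 4*4 = 16, Shaft = 8*3 = 24.
Iteration 4: no further components; recursion stops.
amt values: 1, 1, 2, 1, 4, 8, 2, 16, 24; the maximum is 24.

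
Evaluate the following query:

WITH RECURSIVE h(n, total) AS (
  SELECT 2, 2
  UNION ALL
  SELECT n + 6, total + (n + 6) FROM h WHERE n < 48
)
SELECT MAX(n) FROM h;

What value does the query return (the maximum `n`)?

Base: n=2, total=2.
Iteration 1: 2 < 48 holds -> n = 2 + 6 = 8, total = 2 + 8 = 10.
Iteration 2: 8 < 48 holds -> n = 8 + 6 = 14, total = 10 + 14 = 24.
Iteration 3: 14 < 48 holds -> n = 14 + 6 = 20, total = 24 + 20 = 44.
Iteration 4: 20 < 48 holds -> n = 20 + 6 = 26, total = 44 + 26 = 70.
Iteration 5: 26 < 48 holds -> n = 26 + 6 = 32, total = 70 + 32 = 102.
Iteration 6: 32 < 48 holds -> n = 32 + 6 = 38, total = 102 + 38 = 140.
Iteration 7: 38 < 48 holds -> n = 38 + 6 = 44, total = 140 + 44 = 184.
Iteration 8: 44 < 48 holds -> n = 44 + 6 = 50, total = 184 + 50 = 234.
Iteration 9: 50 < 48 fails; recursion stops.
n values: 2, 8, 14, 20, 26, 32, 38, 44, 50; the maximum is 50.

50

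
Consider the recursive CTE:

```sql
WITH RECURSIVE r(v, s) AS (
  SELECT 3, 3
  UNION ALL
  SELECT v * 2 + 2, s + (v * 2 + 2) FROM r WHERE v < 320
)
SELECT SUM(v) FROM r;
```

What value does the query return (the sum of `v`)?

Base: v=3, s=3.
Iteration 1: 3 < 320 holds -> v = 3 * 2 + 2 = 8, s = 3 + 8 = 11.
Iteration 2: 8 < 320 holds -> v = 8 * 2 + 2 = 18, s = 11 + 18 = 29.
Iteration 3: 18 < 320 holds -> v = 18 * 2 + 2 = 38, s = 29 + 38 = 67.
Iteration 4: 38 < 320 holds -> v = 38 * 2 + 2 = 78, s = 67 + 78 = 145.
Iteration 5: 78 < 320 holds -> v = 78 * 2 + 2 = 158, s = 145 + 158 = 303.
Iteration 6: 158 < 320 holds -> v = 158 * 2 + 2 = 318, s = 303 + 318 = 621.
Iteration 7: 318 < 320 holds -> v = 318 * 2 + 2 = 638, s = 621 + 638 = 1259.
Iteration 8: 638 < 320 fails; recursion stops.
SUM(v) = 3 + 8 + 18 + 38 + 78 + 158 + 318 + 638 = 1259.

1259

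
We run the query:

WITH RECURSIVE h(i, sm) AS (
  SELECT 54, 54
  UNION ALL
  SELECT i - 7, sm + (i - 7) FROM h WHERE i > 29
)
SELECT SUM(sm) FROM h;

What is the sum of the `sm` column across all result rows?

Base: i=54, sm=54.
Iteration 1: 54 > 29 holds -> i = 54 - 7 = 47, sm = 54 + 47 = 101.
Iteration 2: 47 > 29 holds -> i = 47 - 7 = 40, sm = 101 + 40 = 141.
Iteration 3: 40 > 29 holds -> i = 40 - 7 = 33, sm = 141 + 33 = 174.
Iteration 4: 33 > 29 holds -> i = 33 - 7 = 26, sm = 174 + 26 = 200.
Iteration 5: 26 > 29 fails; recursion stops.
SUM(sm) = 54 + 101 + 141 + 174 + 200 = 670.

670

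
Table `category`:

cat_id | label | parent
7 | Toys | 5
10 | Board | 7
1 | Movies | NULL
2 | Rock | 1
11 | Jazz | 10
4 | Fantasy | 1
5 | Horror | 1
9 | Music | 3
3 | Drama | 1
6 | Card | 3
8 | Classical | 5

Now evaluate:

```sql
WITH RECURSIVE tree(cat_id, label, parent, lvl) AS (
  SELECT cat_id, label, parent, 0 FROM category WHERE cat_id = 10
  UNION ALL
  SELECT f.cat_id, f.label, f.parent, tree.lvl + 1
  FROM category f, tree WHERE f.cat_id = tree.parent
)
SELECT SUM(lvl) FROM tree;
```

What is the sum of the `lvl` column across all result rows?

6

Base: cat_id=10 (Board), parent=7, lvl 0.
Iteration 1: join on cat_id=7 -> Toys (id 7, parent=5, lvl 1).
Iteration 2: join on cat_id=5 -> Horror (id 5, parent=1, lvl 2).
Iteration 3: join on cat_id=1 -> Movies (id 1, parent=NULL, lvl 3).
Iteration 4: parent is NULL; no match; recursion stops.
SUM(lvl) = 0 + 1 + 2 + 3 = 6.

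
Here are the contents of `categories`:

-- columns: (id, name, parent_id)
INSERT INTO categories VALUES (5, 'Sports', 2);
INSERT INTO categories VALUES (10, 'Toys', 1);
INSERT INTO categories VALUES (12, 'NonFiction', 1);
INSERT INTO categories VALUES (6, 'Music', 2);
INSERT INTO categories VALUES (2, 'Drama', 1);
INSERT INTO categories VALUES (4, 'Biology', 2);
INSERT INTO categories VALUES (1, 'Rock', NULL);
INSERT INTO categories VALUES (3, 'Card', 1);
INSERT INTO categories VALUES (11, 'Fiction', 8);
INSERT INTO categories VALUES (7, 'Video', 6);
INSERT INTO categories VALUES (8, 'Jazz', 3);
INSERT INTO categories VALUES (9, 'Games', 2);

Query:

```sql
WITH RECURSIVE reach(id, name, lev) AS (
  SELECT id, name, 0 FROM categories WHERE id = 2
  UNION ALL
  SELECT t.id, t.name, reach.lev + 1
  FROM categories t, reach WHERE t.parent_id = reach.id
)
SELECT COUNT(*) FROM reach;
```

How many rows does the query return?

Base: id=2 (Drama) at lev 0.
Iteration 1: rows with parent_id in {2} -> Biology (id 4, lev 1), Sports (id 5, lev 1), Music (id 6, lev 1), Games (id 9, lev 1).
Iteration 2: rows with parent_id in {4,5,6,9} -> Video (id 7, lev 2).
Iteration 3: no rows with parent_id in {7}; recursion stops.
Total rows emitted: 6.

6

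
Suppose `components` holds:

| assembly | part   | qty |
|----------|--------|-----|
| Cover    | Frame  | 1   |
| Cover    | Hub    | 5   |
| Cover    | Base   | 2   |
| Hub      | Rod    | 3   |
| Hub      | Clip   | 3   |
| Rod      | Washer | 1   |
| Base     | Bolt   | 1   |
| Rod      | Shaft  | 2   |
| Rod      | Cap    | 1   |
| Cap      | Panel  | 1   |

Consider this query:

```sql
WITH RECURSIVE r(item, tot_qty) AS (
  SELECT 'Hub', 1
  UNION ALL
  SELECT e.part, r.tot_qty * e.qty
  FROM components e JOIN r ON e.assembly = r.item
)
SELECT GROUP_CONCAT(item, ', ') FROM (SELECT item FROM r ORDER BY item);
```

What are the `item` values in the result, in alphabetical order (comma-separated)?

Base: (Hub, tot_qty=1).
Iteration 1: components of {Hub} -> Clip = 1*3 = 3, Rod = 1*3 = 3.
Iteration 2: components of {Clip,Rod} -> Cap = 3*1 = 3, Shaft = 3*2 = 6, Washer = 3*1 = 3.
Iteration 3: components of {Cap,Shaft,Washer} -> Panel = 3*1 = 3.
Iteration 4: no further components; recursion stops.

Cap, Clip, Hub, Panel, Rod, Shaft, Washer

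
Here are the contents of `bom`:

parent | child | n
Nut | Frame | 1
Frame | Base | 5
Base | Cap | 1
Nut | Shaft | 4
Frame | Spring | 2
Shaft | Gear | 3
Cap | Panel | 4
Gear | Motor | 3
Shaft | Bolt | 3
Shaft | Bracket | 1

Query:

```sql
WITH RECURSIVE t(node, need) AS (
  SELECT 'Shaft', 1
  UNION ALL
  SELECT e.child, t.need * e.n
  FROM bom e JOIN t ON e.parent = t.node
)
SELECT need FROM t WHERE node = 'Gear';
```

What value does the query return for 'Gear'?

Base: (Shaft, need=1).
Iteration 1: components of {Shaft} -> Bolt = 1*3 = 3, Bracket = 1*1 = 1, Gear = 1*3 = 3.
Iteration 2: components of {Bolt,Bracket,Gear} -> Motor = 3*3 = 9.
Iteration 3: no further components; recursion stops.

3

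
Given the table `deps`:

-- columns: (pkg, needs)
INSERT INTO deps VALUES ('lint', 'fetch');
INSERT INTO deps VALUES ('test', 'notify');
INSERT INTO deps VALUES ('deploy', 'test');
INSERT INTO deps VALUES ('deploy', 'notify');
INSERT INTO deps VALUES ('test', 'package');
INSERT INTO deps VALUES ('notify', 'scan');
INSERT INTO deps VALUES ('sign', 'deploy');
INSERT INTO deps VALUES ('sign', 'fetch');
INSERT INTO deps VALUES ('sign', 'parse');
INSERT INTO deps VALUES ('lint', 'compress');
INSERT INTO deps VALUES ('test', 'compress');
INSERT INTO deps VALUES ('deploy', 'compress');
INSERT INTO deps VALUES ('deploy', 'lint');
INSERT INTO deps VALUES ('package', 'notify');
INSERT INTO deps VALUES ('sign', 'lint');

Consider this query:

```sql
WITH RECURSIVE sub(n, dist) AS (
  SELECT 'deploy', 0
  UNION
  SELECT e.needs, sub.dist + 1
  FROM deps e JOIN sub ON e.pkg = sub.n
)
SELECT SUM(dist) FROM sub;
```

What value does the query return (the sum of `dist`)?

24

Base: (deploy, dist=0).
Iteration 1: edges from {deploy} -> (compress, dist=1), (lint, dist=1), (notify, dist=1), (test, dist=1).
Iteration 2: edges from {compress,lint,notify,test} -> (compress, dist=2), (fetch, dist=2), (notify, dist=2), (package, dist=2), (scan, dist=2). [UNION drops 1 duplicate row(s)]
Iteration 3: edges from {compress,fetch,notify,package,scan} -> (notify, dist=3), (scan, dist=3).
Iteration 4: edges from {notify,scan} -> (scan, dist=4).
Iteration 5: no outgoing edges from {scan}; recursion stops.
SUM(dist) = 0 + 1 + 1 + 1 + 1 + 2 + 2 + 2 + 2 + 2 + 3 + 3 + 4 = 24.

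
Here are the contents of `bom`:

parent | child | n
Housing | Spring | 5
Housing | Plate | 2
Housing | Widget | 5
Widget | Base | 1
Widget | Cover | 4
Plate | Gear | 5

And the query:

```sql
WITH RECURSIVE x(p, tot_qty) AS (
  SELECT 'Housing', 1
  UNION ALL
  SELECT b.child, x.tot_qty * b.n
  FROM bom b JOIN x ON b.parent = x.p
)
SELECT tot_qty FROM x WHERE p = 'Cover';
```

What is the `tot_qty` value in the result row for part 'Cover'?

20

Base: (Housing, tot_qty=1).
Iteration 1: components of {Housing} -> Plate = 1*2 = 2, Spring = 1*5 = 5, Widget = 1*5 = 5.
Iteration 2: components of {Plate,Spring,Widget} -> Base = 5*1 = 5, Cover = 5*4 = 20, Gear = 2*5 = 10.
Iteration 3: no further components; recursion stops.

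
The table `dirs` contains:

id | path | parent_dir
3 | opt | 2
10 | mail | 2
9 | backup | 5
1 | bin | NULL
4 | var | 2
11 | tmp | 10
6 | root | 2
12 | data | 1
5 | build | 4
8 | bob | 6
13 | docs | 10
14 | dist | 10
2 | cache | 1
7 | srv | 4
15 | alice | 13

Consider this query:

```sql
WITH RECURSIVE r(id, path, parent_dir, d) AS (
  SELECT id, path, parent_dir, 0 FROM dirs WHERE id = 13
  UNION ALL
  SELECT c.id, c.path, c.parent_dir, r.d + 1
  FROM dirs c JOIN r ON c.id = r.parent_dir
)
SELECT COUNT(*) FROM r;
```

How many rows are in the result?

4

Base: id=13 (docs), parent_dir=10, d 0.
Iteration 1: join on id=10 -> mail (id 10, parent_dir=2, d 1).
Iteration 2: join on id=2 -> cache (id 2, parent_dir=1, d 2).
Iteration 3: join on id=1 -> bin (id 1, parent_dir=NULL, d 3).
Iteration 4: parent_dir is NULL; no match; recursion stops.
Total rows emitted: 4.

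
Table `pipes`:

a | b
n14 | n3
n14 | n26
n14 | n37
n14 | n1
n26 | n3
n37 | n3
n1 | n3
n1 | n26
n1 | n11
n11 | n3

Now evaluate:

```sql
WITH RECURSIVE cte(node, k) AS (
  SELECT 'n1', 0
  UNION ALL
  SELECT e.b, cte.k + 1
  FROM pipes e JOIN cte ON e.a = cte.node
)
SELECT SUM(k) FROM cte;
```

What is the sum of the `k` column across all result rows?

Base: (n1, k=0).
Iteration 1: edges from {n1} -> (n11, k=1), (n26, k=1), (n3, k=1).
Iteration 2: edges from {n11,n26,n3} -> (n3, k=2) x2. [UNION ALL keeps all 2 new rows, including repeats]
Iteration 3: no outgoing edges from {n3}; recursion stops.
SUM(k) = 0 + 1 + 1 + 1 + 2 + 2 = 7.

7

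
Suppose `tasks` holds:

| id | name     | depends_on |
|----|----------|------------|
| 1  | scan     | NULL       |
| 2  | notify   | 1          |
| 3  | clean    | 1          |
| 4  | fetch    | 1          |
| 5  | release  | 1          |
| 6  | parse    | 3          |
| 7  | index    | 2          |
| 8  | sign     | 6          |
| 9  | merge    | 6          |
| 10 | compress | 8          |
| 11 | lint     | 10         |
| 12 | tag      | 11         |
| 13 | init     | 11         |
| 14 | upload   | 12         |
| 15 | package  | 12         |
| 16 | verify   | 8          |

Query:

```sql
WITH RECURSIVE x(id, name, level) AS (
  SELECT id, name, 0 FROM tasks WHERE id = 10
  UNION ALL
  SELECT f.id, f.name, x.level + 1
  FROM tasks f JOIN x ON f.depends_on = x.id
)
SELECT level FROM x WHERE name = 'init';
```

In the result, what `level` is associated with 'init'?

2

Base: id=10 (compress) at level 0.
Iteration 1: rows with depends_on in {10} -> lint (id 11, level 1).
Iteration 2: rows with depends_on in {11} -> tag (id 12, level 2), init (id 13, level 2).
Iteration 3: rows with depends_on in {12,13} -> upload (id 14, level 3), package (id 15, level 3).
Iteration 4: no rows with depends_on in {14,15}; recursion stops.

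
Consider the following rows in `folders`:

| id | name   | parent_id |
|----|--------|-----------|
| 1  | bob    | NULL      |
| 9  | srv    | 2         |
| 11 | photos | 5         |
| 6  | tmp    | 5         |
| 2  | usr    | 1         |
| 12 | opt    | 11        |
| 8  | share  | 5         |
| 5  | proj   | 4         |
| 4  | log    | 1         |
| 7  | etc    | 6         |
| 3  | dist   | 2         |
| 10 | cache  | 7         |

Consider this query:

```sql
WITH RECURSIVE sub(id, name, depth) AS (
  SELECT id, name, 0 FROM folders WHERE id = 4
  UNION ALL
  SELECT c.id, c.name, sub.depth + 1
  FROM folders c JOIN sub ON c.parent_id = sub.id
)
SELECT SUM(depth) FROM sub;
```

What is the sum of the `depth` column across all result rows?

17

Base: id=4 (log) at depth 0.
Iteration 1: rows with parent_id in {4} -> proj (id 5, depth 1).
Iteration 2: rows with parent_id in {5} -> tmp (id 6, depth 2), share (id 8, depth 2), photos (id 11, depth 2).
Iteration 3: rows with parent_id in {6,8,11} -> etc (id 7, depth 3), opt (id 12, depth 3).
Iteration 4: rows with parent_id in {7,12} -> cache (id 10, depth 4).
Iteration 5: no rows with parent_id in {10}; recursion stops.
SUM(depth) = 0 + 1 + 2 + 2 + 2 + 3 + 3 + 4 = 17.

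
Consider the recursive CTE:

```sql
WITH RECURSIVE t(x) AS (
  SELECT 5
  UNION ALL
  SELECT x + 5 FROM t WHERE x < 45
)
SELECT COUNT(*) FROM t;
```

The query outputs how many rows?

9

Base: x=5.
Iteration 1: 5 < 45 holds -> x = 5 + 5 = 10.
Iteration 2: 10 < 45 holds -> x = 10 + 5 = 15.
Iteration 3: 15 < 45 holds -> x = 15 + 5 = 20.
Iteration 4: 20 < 45 holds -> x = 20 + 5 = 25.
Iteration 5: 25 < 45 holds -> x = 25 + 5 = 30.
Iteration 6: 30 < 45 holds -> x = 30 + 5 = 35.
Iteration 7: 35 < 45 holds -> x = 35 + 5 = 40.
Iteration 8: 40 < 45 holds -> x = 40 + 5 = 45.
Iteration 9: 45 < 45 fails; recursion stops.
Total rows emitted: 9.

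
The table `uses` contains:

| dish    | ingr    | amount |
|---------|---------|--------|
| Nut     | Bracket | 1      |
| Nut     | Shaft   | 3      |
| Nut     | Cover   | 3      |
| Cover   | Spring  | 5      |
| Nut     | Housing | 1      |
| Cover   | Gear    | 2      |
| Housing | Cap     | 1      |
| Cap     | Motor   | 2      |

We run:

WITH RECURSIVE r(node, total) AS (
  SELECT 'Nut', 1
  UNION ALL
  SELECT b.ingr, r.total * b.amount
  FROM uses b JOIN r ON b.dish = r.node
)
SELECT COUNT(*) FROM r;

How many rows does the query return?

Base: (Nut, total=1).
Iteration 1: components of {Nut} -> Bracket = 1*1 = 1, Cover = 1*3 = 3, Housing = 1*1 = 1, Shaft = 1*3 = 3.
Iteration 2: components of {Bracket,Cover,Housing,Shaft} -> Cap = 1*1 = 1, Gear = 3*2 = 6, Spring = 3*5 = 15.
Iteration 3: components of {Cap,Gear,Spring} -> Motor = 1*2 = 2.
Iteration 4: no further components; recursion stops.
Total rows emitted: 9.

9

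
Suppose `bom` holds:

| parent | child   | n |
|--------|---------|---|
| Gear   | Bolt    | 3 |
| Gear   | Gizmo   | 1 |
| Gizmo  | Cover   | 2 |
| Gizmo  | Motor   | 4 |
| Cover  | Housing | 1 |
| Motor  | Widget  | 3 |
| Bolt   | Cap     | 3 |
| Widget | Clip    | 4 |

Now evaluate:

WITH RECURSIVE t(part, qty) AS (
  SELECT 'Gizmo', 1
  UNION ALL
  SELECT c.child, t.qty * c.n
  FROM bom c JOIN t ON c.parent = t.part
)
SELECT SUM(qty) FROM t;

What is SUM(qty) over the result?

Base: (Gizmo, qty=1).
Iteration 1: components of {Gizmo} -> Cover = 1*2 = 2, Motor = 1*4 = 4.
Iteration 2: components of {Cover,Motor} -> Housing = 2*1 = 2, Widget = 4*3 = 12.
Iteration 3: components of {Housing,Widget} -> Clip = 12*4 = 48.
Iteration 4: no further components; recursion stops.
SUM(qty) = 1 + 2 + 4 + 2 + 12 + 48 = 69.

69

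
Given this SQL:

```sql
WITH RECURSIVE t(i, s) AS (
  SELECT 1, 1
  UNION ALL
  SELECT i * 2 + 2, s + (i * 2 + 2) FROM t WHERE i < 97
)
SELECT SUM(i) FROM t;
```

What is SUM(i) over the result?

367

Base: i=1, s=1.
Iteration 1: 1 < 97 holds -> i = 1 * 2 + 2 = 4, s = 1 + 4 = 5.
Iteration 2: 4 < 97 holds -> i = 4 * 2 + 2 = 10, s = 5 + 10 = 15.
Iteration 3: 10 < 97 holds -> i = 10 * 2 + 2 = 22, s = 15 + 22 = 37.
Iteration 4: 22 < 97 holds -> i = 22 * 2 + 2 = 46, s = 37 + 46 = 83.
Iteration 5: 46 < 97 holds -> i = 46 * 2 + 2 = 94, s = 83 + 94 = 177.
Iteration 6: 94 < 97 holds -> i = 94 * 2 + 2 = 190, s = 177 + 190 = 367.
Iteration 7: 190 < 97 fails; recursion stops.
SUM(i) = 1 + 4 + 10 + 22 + 46 + 94 + 190 = 367.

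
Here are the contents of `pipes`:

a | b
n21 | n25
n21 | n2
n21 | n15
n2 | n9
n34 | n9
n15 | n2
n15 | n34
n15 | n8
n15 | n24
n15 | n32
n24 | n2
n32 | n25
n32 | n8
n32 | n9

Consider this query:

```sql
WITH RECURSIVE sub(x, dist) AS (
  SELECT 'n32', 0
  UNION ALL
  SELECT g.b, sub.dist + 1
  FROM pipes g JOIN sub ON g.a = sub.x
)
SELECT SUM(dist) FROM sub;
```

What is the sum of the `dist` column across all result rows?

Base: (n32, dist=0).
Iteration 1: edges from {n32} -> (n25, dist=1), (n8, dist=1), (n9, dist=1).
Iteration 2: no outgoing edges from {n25,n8,n9}; recursion stops.
SUM(dist) = 0 + 1 + 1 + 1 = 3.

3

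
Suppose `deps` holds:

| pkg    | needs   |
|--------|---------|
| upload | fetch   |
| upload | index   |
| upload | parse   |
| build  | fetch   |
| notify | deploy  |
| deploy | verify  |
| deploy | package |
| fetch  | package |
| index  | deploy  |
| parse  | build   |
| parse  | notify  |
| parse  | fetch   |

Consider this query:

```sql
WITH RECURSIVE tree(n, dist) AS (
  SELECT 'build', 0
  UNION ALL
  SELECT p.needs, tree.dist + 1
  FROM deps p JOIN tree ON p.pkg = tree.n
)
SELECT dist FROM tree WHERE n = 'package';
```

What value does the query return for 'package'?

Base: (build, dist=0).
Iteration 1: edges from {build} -> (fetch, dist=1).
Iteration 2: edges from {fetch} -> (package, dist=2).
Iteration 3: no outgoing edges from {package}; recursion stops.

2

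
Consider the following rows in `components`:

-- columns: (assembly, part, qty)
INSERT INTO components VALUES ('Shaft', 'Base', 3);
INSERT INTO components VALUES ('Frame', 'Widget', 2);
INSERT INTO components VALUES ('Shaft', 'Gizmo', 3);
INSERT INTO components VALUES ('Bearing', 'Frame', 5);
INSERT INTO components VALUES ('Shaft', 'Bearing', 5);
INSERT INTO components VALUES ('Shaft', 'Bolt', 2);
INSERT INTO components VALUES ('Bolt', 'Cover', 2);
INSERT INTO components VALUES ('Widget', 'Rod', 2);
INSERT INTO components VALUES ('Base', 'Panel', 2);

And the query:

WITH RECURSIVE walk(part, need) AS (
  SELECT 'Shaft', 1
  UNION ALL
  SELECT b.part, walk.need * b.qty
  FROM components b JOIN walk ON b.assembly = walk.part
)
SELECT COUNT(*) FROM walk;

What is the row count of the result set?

Base: (Shaft, need=1).
Iteration 1: components of {Shaft} -> Base = 1*3 = 3, Bearing = 1*5 = 5, Bolt = 1*2 = 2, Gizmo = 1*3 = 3.
Iteration 2: components of {Base,Bearing,Bolt,Gizmo} -> Cover = 2*2 = 4, Frame = 5*5 = 25, Panel = 3*2 = 6.
Iteration 3: components of {Cover,Frame,Panel} -> Widget = 25*2 = 50.
Iteration 4: components of {Widget} -> Rod = 50*2 = 100.
Iteration 5: no further components; recursion stops.
Total rows emitted: 10.

10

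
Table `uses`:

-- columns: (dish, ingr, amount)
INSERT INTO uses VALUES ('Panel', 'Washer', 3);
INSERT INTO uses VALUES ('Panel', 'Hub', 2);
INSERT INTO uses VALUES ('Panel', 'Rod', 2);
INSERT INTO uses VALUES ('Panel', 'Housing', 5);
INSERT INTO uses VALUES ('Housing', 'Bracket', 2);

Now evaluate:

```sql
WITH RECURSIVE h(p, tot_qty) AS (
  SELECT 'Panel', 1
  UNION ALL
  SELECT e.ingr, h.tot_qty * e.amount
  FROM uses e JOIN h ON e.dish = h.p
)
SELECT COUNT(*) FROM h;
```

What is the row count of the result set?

Base: (Panel, tot_qty=1).
Iteration 1: components of {Panel} -> Housing = 1*5 = 5, Hub = 1*2 = 2, Rod = 1*2 = 2, Washer = 1*3 = 3.
Iteration 2: components of {Housing,Hub,Rod,Washer} -> Bracket = 5*2 = 10.
Iteration 3: no further components; recursion stops.
Total rows emitted: 6.

6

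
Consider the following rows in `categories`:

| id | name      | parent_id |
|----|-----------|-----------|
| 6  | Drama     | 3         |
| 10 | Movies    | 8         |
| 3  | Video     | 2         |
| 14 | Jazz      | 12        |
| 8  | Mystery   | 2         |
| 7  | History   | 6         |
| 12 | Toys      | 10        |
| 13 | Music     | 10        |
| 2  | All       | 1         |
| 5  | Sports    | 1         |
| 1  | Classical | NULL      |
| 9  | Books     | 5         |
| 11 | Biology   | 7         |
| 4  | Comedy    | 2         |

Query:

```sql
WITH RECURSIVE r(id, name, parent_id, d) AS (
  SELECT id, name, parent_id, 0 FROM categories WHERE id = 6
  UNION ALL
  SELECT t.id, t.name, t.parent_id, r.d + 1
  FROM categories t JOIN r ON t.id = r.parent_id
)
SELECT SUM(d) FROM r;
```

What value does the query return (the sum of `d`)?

Base: id=6 (Drama), parent_id=3, d 0.
Iteration 1: join on id=3 -> Video (id 3, parent_id=2, d 1).
Iteration 2: join on id=2 -> All (id 2, parent_id=1, d 2).
Iteration 3: join on id=1 -> Classical (id 1, parent_id=NULL, d 3).
Iteration 4: parent_id is NULL; no match; recursion stops.
SUM(d) = 0 + 1 + 2 + 3 = 6.

6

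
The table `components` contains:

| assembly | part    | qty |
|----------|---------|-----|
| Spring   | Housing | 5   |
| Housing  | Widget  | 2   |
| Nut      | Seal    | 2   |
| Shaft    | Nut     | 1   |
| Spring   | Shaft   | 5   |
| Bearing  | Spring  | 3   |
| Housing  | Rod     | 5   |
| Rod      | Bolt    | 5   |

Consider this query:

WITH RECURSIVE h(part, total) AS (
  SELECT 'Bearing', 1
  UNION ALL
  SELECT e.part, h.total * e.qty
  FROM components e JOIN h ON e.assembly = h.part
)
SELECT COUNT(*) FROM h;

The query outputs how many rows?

9

Base: (Bearing, total=1).
Iteration 1: components of {Bearing} -> Spring = 1*3 = 3.
Iteration 2: components of {Spring} -> Housing = 3*5 = 15, Shaft = 3*5 = 15.
Iteration 3: components of {Housing,Shaft} -> Nut = 15*1 = 15, Rod = 15*5 = 75, Widget = 15*2 = 30.
Iteration 4: components of {Nut,Rod,Widget} -> Bolt = 75*5 = 375, Seal = 15*2 = 30.
Iteration 5: no further components; recursion stops.
Total rows emitted: 9.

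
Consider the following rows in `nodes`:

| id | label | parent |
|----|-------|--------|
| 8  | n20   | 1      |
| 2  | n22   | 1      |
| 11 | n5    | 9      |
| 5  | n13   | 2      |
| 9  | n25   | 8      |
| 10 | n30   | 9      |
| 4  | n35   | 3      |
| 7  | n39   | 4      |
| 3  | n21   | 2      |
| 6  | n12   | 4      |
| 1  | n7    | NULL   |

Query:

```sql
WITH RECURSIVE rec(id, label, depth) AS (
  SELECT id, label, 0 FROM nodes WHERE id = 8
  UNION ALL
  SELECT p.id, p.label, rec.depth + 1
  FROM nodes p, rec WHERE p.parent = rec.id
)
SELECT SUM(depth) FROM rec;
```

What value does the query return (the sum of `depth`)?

5

Base: id=8 (n20) at depth 0.
Iteration 1: rows with parent in {8} -> n25 (id 9, depth 1).
Iteration 2: rows with parent in {9} -> n30 (id 10, depth 2), n5 (id 11, depth 2).
Iteration 3: no rows with parent in {10,11}; recursion stops.
SUM(depth) = 0 + 1 + 2 + 2 = 5.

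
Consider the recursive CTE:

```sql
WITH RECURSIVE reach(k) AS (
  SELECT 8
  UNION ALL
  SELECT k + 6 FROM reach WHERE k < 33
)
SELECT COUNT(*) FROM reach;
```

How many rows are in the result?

Base: k=8.
Iteration 1: 8 < 33 holds -> k = 8 + 6 = 14.
Iteration 2: 14 < 33 holds -> k = 14 + 6 = 20.
Iteration 3: 20 < 33 holds -> k = 20 + 6 = 26.
Iteration 4: 26 < 33 holds -> k = 26 + 6 = 32.
Iteration 5: 32 < 33 holds -> k = 32 + 6 = 38.
Iteration 6: 38 < 33 fails; recursion stops.
Total rows emitted: 6.

6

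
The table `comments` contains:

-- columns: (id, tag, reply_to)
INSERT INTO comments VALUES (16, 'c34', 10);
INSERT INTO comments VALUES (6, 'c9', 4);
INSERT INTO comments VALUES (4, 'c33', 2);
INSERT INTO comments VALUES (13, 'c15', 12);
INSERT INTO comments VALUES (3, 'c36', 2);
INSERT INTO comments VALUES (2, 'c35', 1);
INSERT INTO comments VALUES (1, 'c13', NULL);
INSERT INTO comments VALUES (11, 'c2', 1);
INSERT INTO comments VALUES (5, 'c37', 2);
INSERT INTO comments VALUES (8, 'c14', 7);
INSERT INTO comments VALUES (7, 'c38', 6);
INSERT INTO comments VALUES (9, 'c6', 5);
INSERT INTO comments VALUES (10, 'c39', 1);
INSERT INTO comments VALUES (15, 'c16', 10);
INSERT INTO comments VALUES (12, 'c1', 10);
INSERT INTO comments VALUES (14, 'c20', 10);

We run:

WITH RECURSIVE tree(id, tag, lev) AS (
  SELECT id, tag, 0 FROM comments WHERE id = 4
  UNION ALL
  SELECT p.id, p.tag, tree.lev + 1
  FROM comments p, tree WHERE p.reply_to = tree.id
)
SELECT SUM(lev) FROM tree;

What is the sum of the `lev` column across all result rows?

6

Base: id=4 (c33) at lev 0.
Iteration 1: rows with reply_to in {4} -> c9 (id 6, lev 1).
Iteration 2: rows with reply_to in {6} -> c38 (id 7, lev 2).
Iteration 3: rows with reply_to in {7} -> c14 (id 8, lev 3).
Iteration 4: no rows with reply_to in {8}; recursion stops.
SUM(lev) = 0 + 1 + 2 + 3 = 6.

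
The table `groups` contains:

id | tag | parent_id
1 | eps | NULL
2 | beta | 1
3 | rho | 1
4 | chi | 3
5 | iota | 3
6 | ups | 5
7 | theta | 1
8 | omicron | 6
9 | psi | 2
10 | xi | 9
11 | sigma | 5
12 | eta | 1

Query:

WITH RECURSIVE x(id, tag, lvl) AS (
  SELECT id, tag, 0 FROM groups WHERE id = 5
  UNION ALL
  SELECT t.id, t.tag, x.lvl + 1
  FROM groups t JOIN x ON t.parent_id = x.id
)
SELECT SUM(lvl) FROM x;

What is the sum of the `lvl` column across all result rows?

4

Base: id=5 (iota) at lvl 0.
Iteration 1: rows with parent_id in {5} -> ups (id 6, lvl 1), sigma (id 11, lvl 1).
Iteration 2: rows with parent_id in {6,11} -> omicron (id 8, lvl 2).
Iteration 3: no rows with parent_id in {8}; recursion stops.
SUM(lvl) = 0 + 1 + 1 + 2 = 4.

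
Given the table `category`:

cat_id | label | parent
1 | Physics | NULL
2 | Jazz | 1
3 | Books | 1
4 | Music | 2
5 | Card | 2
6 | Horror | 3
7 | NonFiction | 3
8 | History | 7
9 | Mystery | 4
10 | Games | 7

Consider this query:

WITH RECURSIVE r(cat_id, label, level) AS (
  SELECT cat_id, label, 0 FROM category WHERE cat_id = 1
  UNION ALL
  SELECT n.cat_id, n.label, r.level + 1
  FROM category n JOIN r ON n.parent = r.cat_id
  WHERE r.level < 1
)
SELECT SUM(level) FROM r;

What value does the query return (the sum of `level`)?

Base: cat_id=1 (Physics) at level 0.
Iteration 1: rows with parent in {1} -> Jazz (id 2, level 1), Books (id 3, level 1).
Iteration 2: level < 1 fails for all current rows; recursion stops.
SUM(level) = 0 + 1 + 1 = 2.

2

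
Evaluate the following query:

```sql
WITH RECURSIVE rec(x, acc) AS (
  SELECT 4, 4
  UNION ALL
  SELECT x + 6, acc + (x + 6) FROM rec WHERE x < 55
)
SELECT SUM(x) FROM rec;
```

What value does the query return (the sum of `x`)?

310

Base: x=4, acc=4.
Iteration 1: 4 < 55 holds -> x = 4 + 6 = 10, acc = 4 + 10 = 14.
Iteration 2: 10 < 55 holds -> x = 10 + 6 = 16, acc = 14 + 16 = 30.
Iteration 3: 16 < 55 holds -> x = 16 + 6 = 22, acc = 30 + 22 = 52.
Iteration 4: 22 < 55 holds -> x = 22 + 6 = 28, acc = 52 + 28 = 80.
Iteration 5: 28 < 55 holds -> x = 28 + 6 = 34, acc = 80 + 34 = 114.
Iteration 6: 34 < 55 holds -> x = 34 + 6 = 40, acc = 114 + 40 = 154.
Iteration 7: 40 < 55 holds -> x = 40 + 6 = 46, acc = 154 + 46 = 200.
Iteration 8: 46 < 55 holds -> x = 46 + 6 = 52, acc = 200 + 52 = 252.
Iteration 9: 52 < 55 holds -> x = 52 + 6 = 58, acc = 252 + 58 = 310.
Iteration 10: 58 < 55 fails; recursion stops.
SUM(x) = 4 + 10 + 16 + 22 + 28 + 34 + 40 + 46 + 52 + 58 = 310.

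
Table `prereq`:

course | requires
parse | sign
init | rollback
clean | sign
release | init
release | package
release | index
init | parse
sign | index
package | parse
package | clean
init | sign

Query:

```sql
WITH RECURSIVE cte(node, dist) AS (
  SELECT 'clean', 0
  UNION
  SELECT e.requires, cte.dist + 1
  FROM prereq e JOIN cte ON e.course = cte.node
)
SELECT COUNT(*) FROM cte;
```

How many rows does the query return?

Base: (clean, dist=0).
Iteration 1: edges from {clean} -> (sign, dist=1).
Iteration 2: edges from {sign} -> (index, dist=2).
Iteration 3: no outgoing edges from {index}; recursion stops.
Total rows emitted: 3.

3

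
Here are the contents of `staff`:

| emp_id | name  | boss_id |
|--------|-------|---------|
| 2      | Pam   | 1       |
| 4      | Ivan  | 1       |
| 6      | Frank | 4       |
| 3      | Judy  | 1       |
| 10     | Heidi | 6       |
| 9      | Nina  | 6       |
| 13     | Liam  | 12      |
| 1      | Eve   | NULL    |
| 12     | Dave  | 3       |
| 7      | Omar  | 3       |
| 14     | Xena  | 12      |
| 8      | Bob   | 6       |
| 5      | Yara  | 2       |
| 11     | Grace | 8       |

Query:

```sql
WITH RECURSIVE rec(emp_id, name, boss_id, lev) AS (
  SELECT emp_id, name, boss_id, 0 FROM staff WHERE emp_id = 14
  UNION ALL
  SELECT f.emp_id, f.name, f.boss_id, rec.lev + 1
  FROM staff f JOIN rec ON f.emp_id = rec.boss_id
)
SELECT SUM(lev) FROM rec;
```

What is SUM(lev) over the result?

Base: emp_id=14 (Xena), boss_id=12, lev 0.
Iteration 1: join on emp_id=12 -> Dave (id 12, boss_id=3, lev 1).
Iteration 2: join on emp_id=3 -> Judy (id 3, boss_id=1, lev 2).
Iteration 3: join on emp_id=1 -> Eve (id 1, boss_id=NULL, lev 3).
Iteration 4: boss_id is NULL; no match; recursion stops.
SUM(lev) = 0 + 1 + 2 + 3 = 6.

6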